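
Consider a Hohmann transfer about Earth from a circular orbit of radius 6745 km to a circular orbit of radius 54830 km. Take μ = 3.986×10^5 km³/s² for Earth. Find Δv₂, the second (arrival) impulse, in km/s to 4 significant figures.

Δv₂ = 1.434 km/s

Transfer-ellipse semi-major axis a_t = (r₁ + r₂)/2 = (6745 + 54830)/2 = 30787.5 km.
Circular speed at r = 54830 km: v_c = √(μ/r) = 2.696 km/s.
Transfer-orbit speed at the same r (vis-viva, a = a_t): v_t = √[μ(2/r − 1/a_t)] = 1.262 km/s.
Δv₂ = |v_t − v_c| = |1.262 − 2.696| = 1.434 km/s.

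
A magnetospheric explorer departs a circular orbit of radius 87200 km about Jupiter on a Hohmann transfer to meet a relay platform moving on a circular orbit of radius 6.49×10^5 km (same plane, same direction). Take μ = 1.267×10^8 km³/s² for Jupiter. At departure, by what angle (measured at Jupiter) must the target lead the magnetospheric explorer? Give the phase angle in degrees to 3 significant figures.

Transfer-ellipse semi-major axis a_t = (r₁ + r₂)/2 = (87200 + 6.490×10^5)/2 = 3.681×10^5 km.
Transfer time t = π√(a_t³/μ) = 62330 s.
Target angular speed ω₂ = √(μ/r₂³) = 2.153×10^-5 rad/s.
Angle swept by the target during transfer: ω₂·t = 1.342 rad = 76.89°.
The magnetospheric explorer traverses 180° on the transfer ellipse, so the target must lead by 180° − 76.89° = 103°.

φ = 103°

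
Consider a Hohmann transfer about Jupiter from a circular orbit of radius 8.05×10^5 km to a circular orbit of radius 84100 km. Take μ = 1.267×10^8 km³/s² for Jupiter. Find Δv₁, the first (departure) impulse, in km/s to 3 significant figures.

The Hohmann ellipse has a_t = (r₁ + r₂)/2 = 4.4455×10^5 km.
On the circular orbit at r = 8.050×10^5 km, v_c = √(μ/r) = 12.546 km/s.
Transfer-orbit speed at the same r (vis-viva, a = a_t): v_t = √[μ(2/r − 1/a_t)] = 5.4567 km/s.
Δv₁ = |v_t − v_c| = |5.4567 − 12.546| = 7.089 km/s.

Δv₁ = 7.09 km/s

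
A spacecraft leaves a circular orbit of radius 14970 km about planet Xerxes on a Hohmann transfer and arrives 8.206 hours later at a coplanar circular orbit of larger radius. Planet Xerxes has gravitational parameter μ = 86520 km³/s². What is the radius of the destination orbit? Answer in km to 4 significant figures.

Transfer time t = 8.206 hours = 29541.6 s, and t = π√(a_t³/μ).
So a_t = (μ t²/π²)^(1/3) = (86520 × (29541.6)² / π²)^(1/3) = 19704 km.
Since a_t = (r₁ + r₂)/2, r₂ = 2a_t − r₁ = 2×19704 − 14970 = 24438 km.

r₂ = 24440 km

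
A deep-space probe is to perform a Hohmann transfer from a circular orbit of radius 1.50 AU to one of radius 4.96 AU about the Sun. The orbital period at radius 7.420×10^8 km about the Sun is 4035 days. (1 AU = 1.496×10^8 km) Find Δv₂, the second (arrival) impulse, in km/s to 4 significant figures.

From Kepler's third law T² = 4π²r³/μ at r = 7.420×10^8 km, T = 4035 days = 4035 × 86400 s = 3.48624×10^8 s: μ = 4π²r³/T² = 1.32696×10^11 km³/s².
In km: r₁ = 1.50 × 1.496×10^8 = 2.244×10^8 km; r₂ = 4.96 × 1.496×10^8 = 7.42016×10^8 km.
The Hohmann ellipse has a_t = (r₁ + r₂)/2 = 4.83208×10^8 km.
Circular speed at r = 7.42016×10^8 km: v_c = √(μ/r) = 13.373 km/s.
Transfer-orbit speed at the same r (vis-viva, a = a_t): v_t = √[μ(2/r − 1/a_t)] = 9.1131 km/s.
Δv₂ = |v_t − v_c| = |9.1131 − 13.373| = 4.260 km/s.

Δv₂ = 4.260 km/s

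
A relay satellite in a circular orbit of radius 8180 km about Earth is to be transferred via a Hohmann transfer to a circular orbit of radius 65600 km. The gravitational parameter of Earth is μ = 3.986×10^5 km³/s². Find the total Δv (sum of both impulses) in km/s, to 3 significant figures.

The Hohmann ellipse has a_t = (r₁ + r₂)/2 = 36890 km.
At r₁ the circular-orbit speed is v₁ = √(μ/r₁) = 6.981 km/s.
Transfer-orbit speed at r₁ (vis-viva equation): v_p = √[μ(2/r₁ − 1/a_t)] = 9.309 km/s.
First burn Δv₁ = |v_p − v₁| = 2.328 km/s.
Circular speed at r₂: v₂ = √(μ/r₂) = 2.465 km/s.
Transfer-orbit speed at r₂: v_a = √[μ(2/r₂ − 1/a_t)] = 1.161 km/s.
Second burn Δv₂ = |v₂ − v_a| = 1.304 km/s.
Total Δv = Δv₁ + Δv₂ = 3.632 km/s.

Δv = 3.63 km/s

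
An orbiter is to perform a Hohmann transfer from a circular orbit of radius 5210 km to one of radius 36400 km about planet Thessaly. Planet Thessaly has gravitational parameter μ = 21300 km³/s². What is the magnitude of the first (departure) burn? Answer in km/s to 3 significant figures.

Semi-major axis of the transfer orbit: a_t = (5210 + 36400)/2 = 20805 km.
Circular speed at r = 5210 km: v_c = √(μ/r) = 2.0220 km/s.
Vis-viva on the transfer ellipse at r = 5210 km gives v_t = √[μ(2/r − 1/a_t)] = 2.6745 km/s.
Δv₁ = |v_t − v_c| = |2.6745 − 2.0220| = 0.6525 km/s.

Δv₁ = 0.653 km/s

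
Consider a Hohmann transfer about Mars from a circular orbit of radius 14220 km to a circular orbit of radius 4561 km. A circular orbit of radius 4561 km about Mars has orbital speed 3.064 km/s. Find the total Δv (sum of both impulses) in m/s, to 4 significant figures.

From the circular-orbit relation v² = μ/r at r = 4561 km: μ = v²r = (3.064)² × 4561 = 42819.1 km³/s².
Transfer-ellipse semi-major axis a_t = (r₁ + r₂)/2 = (14220 + 4561)/2 = 9390.5 km.
At r₁ the circular-orbit speed is v₁ = √(μ/r₁) = 1.7353 km/s.
On the transfer ellipse at r₁, vis-viva gives v_a = √[μ(2/r₁ − 1/a_t)] = 1.2094 km/s.
First burn Δv₁ = |v_a − v₁| = 0.5259 km/s.
Circular speed at r₂: v₂ = √(μ/r₂) = 3.0640 km/s.
Transfer-orbit speed at r₂: v_p = √[μ(2/r₂ − 1/a_t)] = 3.7705 km/s.
Second burn Δv₂ = |v₂ − v_p| = 0.7065 km/s.
Δv = Δv₁ + Δv₂ = 0.5259 + 0.7065 = 1.232 km/s.

Δv = 1232 m/s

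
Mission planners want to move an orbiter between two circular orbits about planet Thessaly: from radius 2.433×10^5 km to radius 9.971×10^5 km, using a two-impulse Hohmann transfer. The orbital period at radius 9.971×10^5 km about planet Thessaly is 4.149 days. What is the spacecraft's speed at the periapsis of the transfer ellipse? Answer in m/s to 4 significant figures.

v = 44860 m/s

From Kepler's third law T² = 4π²r³/μ at r = 9.971×10^5 km, T = 4.149 days = 4.149 × 86400 s = 3.584736×10^5 s: μ = 4π²r³/T² = 3.04552×10^8 km³/s².
Transfer-ellipse semi-major axis a_t = (r₁ + r₂)/2 = (2.433×10^5 + 9.971×10^5)/2 = 6.202×10^5 km.
At periapsis, r = 2.433×10^5 km.
From the vis-viva equation, v = √[μ(2/r − 1/a_t)] = 44.86 km/s.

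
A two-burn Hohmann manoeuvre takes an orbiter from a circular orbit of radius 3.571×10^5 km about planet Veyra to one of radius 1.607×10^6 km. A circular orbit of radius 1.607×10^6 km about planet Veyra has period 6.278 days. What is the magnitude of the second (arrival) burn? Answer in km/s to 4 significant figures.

From Kepler's third law T² = 4π²r³/μ at r = 1.607×10^6 km, T = 6.278 days = 6.278 × 86400 s = 5.424192×10^5 s: μ = 4π²r³/T² = 5.56849×10^8 km³/s².
Transfer-ellipse semi-major axis a_t = (r₁ + r₂)/2 = (3.571×10^5 + 1.607×10^6)/2 = 9.8205×10^5 km.
On the circular orbit at r = 1.607×10^6 km, v_c = √(μ/r) = 18.615 km/s.
Vis-viva on the transfer ellipse at r = 1.607×10^6 km gives v_t = √[μ(2/r − 1/a_t)] = 11.225 km/s.
Δv₂ = |v_t − v_c| = |11.225 − 18.615| = 7.390 km/s.

Δv₂ = 7.390 km/s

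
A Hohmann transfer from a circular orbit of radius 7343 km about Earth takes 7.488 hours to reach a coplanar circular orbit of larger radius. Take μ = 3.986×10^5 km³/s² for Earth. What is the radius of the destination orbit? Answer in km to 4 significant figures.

Transfer time t = 7.488 hours = 26956.8 s, and t = π√(a_t³/μ).
So a_t = (μ t²/π²)^(1/3) = (3.986×10^5 × (26956.8)² / π²)^(1/3) = 30845 km.
Since a_t = (r₁ + r₂)/2, r₂ = 2a_t − r₁ = 2×30845 − 7343 = 54347 km.

r₂ = 54350 km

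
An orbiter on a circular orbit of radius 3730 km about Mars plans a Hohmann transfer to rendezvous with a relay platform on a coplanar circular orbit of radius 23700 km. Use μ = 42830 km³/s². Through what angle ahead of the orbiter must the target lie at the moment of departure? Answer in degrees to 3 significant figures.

Semi-major axis of the transfer orbit: a_t = (3730 + 23700)/2 = 13715 km.
Transfer time t = π√(a_t³/μ) = 24380 s.
Target angular speed ω₂ = √(μ/r₂³) = 5.672×10^-5 rad/s.
Angle swept by the target during transfer: ω₂·t = 1.383 rad = 79.24°.
The orbiter traverses 180° on the transfer ellipse, so the target must lead by 180° − 79.24° = 101°.

φ = 101°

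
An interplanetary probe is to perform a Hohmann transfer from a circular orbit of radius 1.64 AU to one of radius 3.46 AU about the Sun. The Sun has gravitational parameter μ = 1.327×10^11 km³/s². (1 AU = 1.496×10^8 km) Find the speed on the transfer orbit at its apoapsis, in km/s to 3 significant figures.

In km: r₁ = 1.64 × 1.496×10^8 = 2.45344×10^8 km; r₂ = 3.46 × 1.496×10^8 = 5.17616×10^8 km.
Transfer-ellipse semi-major axis a_t = (r₁ + r₂)/2 = (2.45344×10^8 + 5.17616×10^8)/2 = 3.8148×10^8 km.
The apoapsis of the transfer ellipse is at r = 5.17616×10^8 km.
From the vis-viva equation, v = √[μ(2/r − 1/a_t)] = 12.84 km/s.

v = 12.8 km/s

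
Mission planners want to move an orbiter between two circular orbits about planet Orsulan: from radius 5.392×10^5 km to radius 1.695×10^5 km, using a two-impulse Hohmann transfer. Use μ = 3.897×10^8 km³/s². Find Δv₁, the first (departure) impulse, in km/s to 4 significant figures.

Semi-major axis of the transfer orbit: a_t = (5.392×10^5 + 1.695×10^5)/2 = 3.5435×10^5 km.
On the circular orbit at r = 5.392×10^5 km, v_c = √(μ/r) = 26.88 km/s.
Transfer-orbit speed at the same r (vis-viva, a = a_t): v_t = √[μ(2/r − 1/a_t)] = 18.59 km/s.
Δv₁ = |v_t − v_c| = |18.59 − 26.88| = 8.290 km/s.

Δv₁ = 8.290 km/s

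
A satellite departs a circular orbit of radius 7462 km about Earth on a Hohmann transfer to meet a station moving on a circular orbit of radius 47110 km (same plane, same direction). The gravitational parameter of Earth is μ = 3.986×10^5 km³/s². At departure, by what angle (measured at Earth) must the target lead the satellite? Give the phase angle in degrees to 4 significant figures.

φ = 100.7°

Semi-major axis of the transfer orbit: a_t = (7462 + 47110)/2 = 27286 km.
The half-period of the transfer ellipse is t = π√(a_t³/μ) = 22430 s.
The target's mean motion on its circular orbit is ω₂ = √(μ/r₂³) = 6.174×10^-5 rad/s.
Angle swept by the target during transfer: ω₂·t = 1.3848 rad = 79.34°.
The satellite traverses 180° on the transfer ellipse, so the target must lead by 180° − 79.34° = 100.7°.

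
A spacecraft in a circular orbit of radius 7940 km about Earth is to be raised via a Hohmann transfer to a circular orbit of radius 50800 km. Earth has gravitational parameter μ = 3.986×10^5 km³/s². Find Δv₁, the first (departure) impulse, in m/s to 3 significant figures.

Transfer-ellipse semi-major axis a_t = (r₁ + r₂)/2 = (7940 + 50800)/2 = 29370 km.
Circular speed at r = 7940 km: v_c = √(μ/r) = 7.085 km/s.
Vis-viva on the transfer ellipse at r = 7940 km gives v_t = √[μ(2/r − 1/a_t)] = 9.318 km/s.
Δv₁ = |v_t − v_c| = |9.318 − 7.085| = 2.233 km/s.

Δv₁ = 2230 m/s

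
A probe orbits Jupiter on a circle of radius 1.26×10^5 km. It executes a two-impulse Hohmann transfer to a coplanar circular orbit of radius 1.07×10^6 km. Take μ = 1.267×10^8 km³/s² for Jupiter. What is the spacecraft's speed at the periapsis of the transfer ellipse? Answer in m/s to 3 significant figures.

v = 42400 m/s

Semi-major axis of the transfer orbit: a_t = (1.260×10^5 + 1.070×10^6)/2 = 5.980×10^5 km.
At periapsis, r = 1.260×10^5 km.
From the vis-viva equation, v = √[μ(2/r − 1/a_t)] = 42.42 km/s.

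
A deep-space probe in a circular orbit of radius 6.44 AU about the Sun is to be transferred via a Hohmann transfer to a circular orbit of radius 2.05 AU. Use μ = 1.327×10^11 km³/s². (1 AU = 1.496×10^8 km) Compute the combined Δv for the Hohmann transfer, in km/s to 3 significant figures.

In km: r₁ = 6.44 × 1.496×10^8 = 9.63424×10^8 km; r₂ = 2.05 × 1.496×10^8 = 3.0668×10^8 km.
The Hohmann ellipse has a_t = (r₁ + r₂)/2 = 6.35052×10^8 km.
Circular speed at r₁: v₁ = √(μ/r₁) = √(1.327×10^11/9.63424×10^8) = 11.736 km/s.
Transfer-orbit speed at r₁ (v² = μ(2/r − 1/a)): v_a = √[μ(2/r₁ − 1/a_t)] = 8.1558 km/s.
First burn Δv₁ = |v_a − v₁| = 3.580 km/s.
At r₂, v₂ = √(μ/r₂) = 20.80 km/s.
Transfer-orbit speed at r₂: v_p = √[μ(2/r₂ − 1/a_t)] = 25.62 km/s.
Second burn Δv₂ = |v₂ − v_p| = 4.820 km/s.
Δv = Δv₁ + Δv₂ = 3.580 + 4.820 = 8.400 km/s.

Δv = 8.40 km/s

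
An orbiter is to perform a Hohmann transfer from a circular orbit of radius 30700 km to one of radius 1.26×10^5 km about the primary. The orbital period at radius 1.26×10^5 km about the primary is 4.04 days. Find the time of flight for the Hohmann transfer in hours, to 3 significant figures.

t = 23.8 hours

From Kepler's third law T² = 4π²r³/μ at r = 1.26×10^5 km, T = 4.04 days = 4.04 × 86400 s = 3.49056×10^5 s: μ = 4π²r³/T² = 6.48158×10^5 km³/s².
The Hohmann ellipse has a_t = (r₁ + r₂)/2 = 78350 km.
Transfer time t = π√(a_t³/μ) = π√((78350)³ / 6.48158×10^5) = 85580 s.
Converting: 85580 s ÷ 3600 s/hour = 23.8 hours.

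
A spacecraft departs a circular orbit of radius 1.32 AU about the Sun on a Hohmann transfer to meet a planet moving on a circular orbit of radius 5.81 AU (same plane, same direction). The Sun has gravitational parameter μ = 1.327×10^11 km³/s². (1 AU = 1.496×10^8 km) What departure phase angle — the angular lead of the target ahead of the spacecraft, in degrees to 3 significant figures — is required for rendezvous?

In km: r₁ = 1.32 × 1.496×10^8 = 1.97472×10^8 km; r₂ = 5.81 × 1.496×10^8 = 8.69176×10^8 km.
Semi-major axis of the transfer orbit: a_t = (1.97472×10^8 + 8.69176×10^8)/2 = 5.33324×10^8 km.
Transfer time t = π√(a_t³/μ) = 1.062×10^8 s.
Target angular speed ω₂ = √(μ/r₂³) = 1.422×10^-8 rad/s.
Angle swept by the target during transfer: ω₂·t = 1.510 rad = 86.52°.
Arrival is 180° from departure on the ellipse, so φ = 180° − 86.52° = 93.5°.

φ = 93.5°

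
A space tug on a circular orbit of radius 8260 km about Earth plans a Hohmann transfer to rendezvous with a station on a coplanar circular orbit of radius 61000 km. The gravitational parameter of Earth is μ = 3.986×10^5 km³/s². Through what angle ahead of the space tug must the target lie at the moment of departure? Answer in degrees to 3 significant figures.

φ = 103°

Semi-major axis of the transfer orbit: a_t = (8260 + 61000)/2 = 34630 km.
Transfer time t = π√(a_t³/μ) = 32067 s.
Target angular speed ω₂ = √(μ/r₂³) = 4.1906×10^-5 rad/s.
Angle swept by the target during transfer: ω₂·t = 1.3438 rad = 76.99°.
The space tug traverses 180° on the transfer ellipse, so the target must lead by 180° − 76.99° = 103°.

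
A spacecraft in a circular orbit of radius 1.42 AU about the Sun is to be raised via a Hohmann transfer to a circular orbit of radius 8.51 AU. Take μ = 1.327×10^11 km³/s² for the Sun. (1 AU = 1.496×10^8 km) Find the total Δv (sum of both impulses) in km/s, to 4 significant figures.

In km: r₁ = 1.42 × 1.496×10^8 = 2.12432×10^8 km; r₂ = 8.51 × 1.496×10^8 = 1.273096×10^9 km.
The Hohmann ellipse has a_t = (r₁ + r₂)/2 = 7.42764×10^8 km.
Circular speed at r₁: v₁ = √(μ/r₁) = √(1.327×10^11/2.12432×10^8) = 24.993 km/s.
On the transfer ellipse at r₁, v² = μ(2/r − 1/a) gives v_p = √[μ(2/r₁ − 1/a_t)] = 32.721 km/s.
First burn Δv₁ = |v_p − v₁| = 7.728 km/s.
Circular speed at r₂: v₂ = √(μ/r₂) = 10.21 km/s.
Transfer-orbit speed at r₂: v_a = √[μ(2/r₂ − 1/a_t)] = 5.460 km/s.
Second burn Δv₂ = |v₂ − v_a| = 4.750 km/s.
Total Δv = Δv₁ + Δv₂ = 12.48 km/s.

Δv = 12.48 km/s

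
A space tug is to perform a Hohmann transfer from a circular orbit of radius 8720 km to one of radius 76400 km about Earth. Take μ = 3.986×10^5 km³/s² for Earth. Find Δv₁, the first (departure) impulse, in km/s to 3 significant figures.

Δv₁ = 2.30 km/s

Transfer-ellipse semi-major axis a_t = (r₁ + r₂)/2 = (8720 + 76400)/2 = 42560 km.
Circular speed at r = 8720 km: v_c = √(μ/r) = 6.76099 km/s.
Vis-viva on the transfer ellipse at r = 8720 km gives v_t = √[μ(2/r − 1/a_t)] = 9.05850 km/s.
Δv₁ = |v_t − v_c| = |9.05850 − 6.76099| = 2.298 km/s.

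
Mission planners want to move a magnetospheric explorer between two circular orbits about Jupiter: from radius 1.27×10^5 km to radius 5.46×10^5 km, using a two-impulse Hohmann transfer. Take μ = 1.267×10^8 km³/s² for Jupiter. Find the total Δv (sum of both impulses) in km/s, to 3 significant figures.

Semi-major axis of the transfer orbit: a_t = (1.270×10^5 + 5.460×10^5)/2 = 3.365×10^5 km.
At r₁ the circular-orbit speed is v₁ = √(μ/r₁) = 31.5854 km/s.
Transfer-orbit speed at r₁ (vis-viva): v_p = √[μ(2/r₁ − 1/a_t)] = 40.2337 km/s.
First burn Δv₁ = |v_p − v₁| = 8.648 km/s.
Circular speed at r₂: v₂ = √(μ/r₂) = 15.233 km/s.
Transfer-orbit speed at r₂: v_a = √[μ(2/r₂ − 1/a_t)] = 9.3584 km/s.
Second burn Δv₂ = |v₂ − v_a| = 5.875 km/s.
Δv = Δv₁ + Δv₂ = 8.648 + 5.875 = 14.52 km/s.

Δv = 14.5 km/s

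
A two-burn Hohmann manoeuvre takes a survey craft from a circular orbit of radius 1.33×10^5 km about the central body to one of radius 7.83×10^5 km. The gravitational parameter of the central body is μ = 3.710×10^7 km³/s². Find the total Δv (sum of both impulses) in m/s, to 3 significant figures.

Transfer-ellipse semi-major axis a_t = (r₁ + r₂)/2 = (1.330×10^5 + 7.830×10^5)/2 = 4.580×10^5 km.
Circular speed at r₁: v₁ = √(μ/r₁) = √(3.710×10^7/1.330×10^5) = 16.702 km/s.
Transfer-orbit speed at r₁ (vis-viva): v_p = √[μ(2/r₁ − 1/a_t)] = 21.838 km/s.
First burn Δv₁ = |v_p − v₁| = 5.136 km/s.
At r₂, v₂ = √(μ/r₂) = 6.883 km/s.
Transfer-orbit speed at r₂: v_a = √[μ(2/r₂ − 1/a_t)] = 3.709 km/s.
Second burn Δv₂ = |v₂ − v_a| = 3.174 km/s.
Total Δv = Δv₁ + Δv₂ = 8.310 km/s.

Δv = 8310 m/s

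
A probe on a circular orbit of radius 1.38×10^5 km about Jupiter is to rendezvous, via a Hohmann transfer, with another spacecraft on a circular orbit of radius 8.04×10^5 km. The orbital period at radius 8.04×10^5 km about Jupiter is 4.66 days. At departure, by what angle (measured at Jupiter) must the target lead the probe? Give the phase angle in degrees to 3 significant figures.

φ = 99.3°

From Kepler's third law T² = 4π²r³/μ at r = 8.04×10^5 km, T = 4.66 days = 4.66 × 86400 s = 4.02624×10^5 s: μ = 4π²r³/T² = 1.26569×10^8 km³/s².
The Hohmann ellipse has a_t = (r₁ + r₂)/2 = 4.710×10^5 km.
Transfer time t = π√(a_t³/μ) = 90264.5 s.
Target angular speed ω₂ = √(μ/r₂³) = 1.56056×10^-5 rad/s.
Angle swept by the target during transfer: ω₂·t = 1.4086 rad = 80.71°.
Arrival is 180° from departure on the ellipse, so φ = 180° − 80.71° = 99.3°.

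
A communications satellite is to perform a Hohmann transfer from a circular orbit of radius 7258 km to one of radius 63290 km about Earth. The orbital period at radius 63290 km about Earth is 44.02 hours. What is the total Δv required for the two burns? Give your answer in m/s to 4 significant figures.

From Kepler's third law T² = 4π²r³/μ at r = 63290 km, T = 44.02 hours = 44.02 × 3600 s = 1.58472×10^5 s: μ = 4π²r³/T² = 3.98529×10^5 km³/s².
Transfer-ellipse semi-major axis a_t = (r₁ + r₂)/2 = (7258 + 63290)/2 = 35274 km.
Circular speed at r₁: v₁ = √(μ/r₁) = √(3.98529×10^5/7258) = 7.410 km/s.
On the transfer ellipse at r₁, v² = μ(2/r − 1/a) gives v_p = √[μ(2/r₁ − 1/a_t)] = 9.926 km/s.
First burn Δv₁ = |v_p − v₁| = 2.516 km/s.
At r₂, v₂ = √(μ/r₂) = 2.509 km/s.
Transfer-orbit speed at r₂: v_a = √[μ(2/r₂ − 1/a_t)] = 1.138 km/s.
Second burn Δv₂ = |v₂ − v_a| = 1.371 km/s.
Total Δv = Δv₁ + Δv₂ = 3.887 km/s.

Δv = 3887 m/s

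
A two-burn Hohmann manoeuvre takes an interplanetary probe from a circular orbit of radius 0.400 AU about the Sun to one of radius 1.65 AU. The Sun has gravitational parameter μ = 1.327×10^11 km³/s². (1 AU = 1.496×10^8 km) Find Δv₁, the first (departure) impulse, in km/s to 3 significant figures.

Δv₁ = 12.7 km/s

In km: r₁ = 0.400 × 1.496×10^8 = 5.984×10^7 km; r₂ = 1.65 × 1.496×10^8 = 2.4684×10^8 km.
Transfer-ellipse semi-major axis a_t = (r₁ + r₂)/2 = (5.984×10^7 + 2.4684×10^8)/2 = 1.5334×10^8 km.
On the circular orbit at r = 5.984×10^7 km, v_c = √(μ/r) = 47.09 km/s.
Transfer-orbit speed at the same r (vis-viva, a = a_t): v_t = √[μ(2/r − 1/a_t)] = 59.75 km/s.
Δv₁ = |v_t − v_c| = |59.75 − 47.09| = 12.66 km/s.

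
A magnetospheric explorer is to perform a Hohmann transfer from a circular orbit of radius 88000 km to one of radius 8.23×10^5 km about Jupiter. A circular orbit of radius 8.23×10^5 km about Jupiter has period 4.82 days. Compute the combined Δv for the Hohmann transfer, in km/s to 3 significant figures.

From Kepler's third law T² = 4π²r³/μ at r = 8.23×10^5 km, T = 4.82 days = 4.82 × 86400 s = 4.16448×10^5 s: μ = 4π²r³/T² = 1.26893×10^8 km³/s².
Transfer-ellipse semi-major axis a_t = (r₁ + r₂)/2 = (88000 + 8.230×10^5)/2 = 4.555×10^5 km.
Circular speed at r₁: v₁ = √(μ/r₁) = √(1.26893×10^8/88000) = 37.97 km/s.
On the transfer ellipse at r₁, vis-viva equation gives v_p = √[μ(2/r₁ − 1/a_t)] = 51.04 km/s.
First burn Δv₁ = |v_p − v₁| = 13.07 km/s.
At r₂, v₂ = √(μ/r₂) = 12.417 km/s.
Transfer-orbit speed at r₂: v_a = √[μ(2/r₂ − 1/a_t)] = 5.4578 km/s.
Second burn Δv₂ = |v₂ − v_a| = 6.959 km/s.
Δv = Δv₁ + Δv₂ = 13.07 + 6.959 = 20.03 km/s.

Δv = 20.0 km/s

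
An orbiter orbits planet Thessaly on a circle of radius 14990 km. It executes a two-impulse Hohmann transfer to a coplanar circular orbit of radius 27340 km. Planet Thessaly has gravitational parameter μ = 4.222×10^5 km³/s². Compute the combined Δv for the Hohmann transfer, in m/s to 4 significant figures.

Transfer-ellipse semi-major axis a_t = (r₁ + r₂)/2 = (14990 + 27340)/2 = 21165 km.
At r₁ the circular-orbit speed is v₁ = √(μ/r₁) = 5.3071 km/s.
On the transfer ellipse at r₁, vis-viva gives v_p = √[μ(2/r₁ − 1/a_t)] = 6.0318 km/s.
First burn Δv₁ = |v_p − v₁| = 0.7247 km/s.
At r₂, v₂ = √(μ/r₂) = 3.9297 km/s.
Transfer-orbit speed at r₂: v_a = √[μ(2/r₂ − 1/a_t)] = 3.3071 km/s.
Second burn Δv₂ = |v₂ − v_a| = 0.6226 km/s.
Total Δv = Δv₁ + Δv₂ = 1.347 km/s.

Δv = 1347 m/s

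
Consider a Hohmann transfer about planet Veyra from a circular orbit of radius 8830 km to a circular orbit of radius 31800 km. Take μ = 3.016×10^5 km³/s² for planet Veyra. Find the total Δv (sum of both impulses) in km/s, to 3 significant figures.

The Hohmann ellipse has a_t = (r₁ + r₂)/2 = 20315 km.
At r₁ the circular-orbit speed is v₁ = √(μ/r₁) = 5.844 km/s.
Transfer-orbit speed at r₁ (vis-viva equation): v_p = √[μ(2/r₁ − 1/a_t)] = 7.312 km/s.
First burn Δv₁ = |v_p − v₁| = 1.468 km/s.
Circular speed at r₂: v₂ = √(μ/r₂) = 3.0797 km/s.
Transfer-orbit speed at r₂: v_a = √[μ(2/r₂ − 1/a_t)] = 2.0304 km/s.
Second burn Δv₂ = |v₂ − v_a| = 1.049 km/s.
Total Δv = Δv₁ + Δv₂ = 2.517 km/s.

Δv = 2.52 km/s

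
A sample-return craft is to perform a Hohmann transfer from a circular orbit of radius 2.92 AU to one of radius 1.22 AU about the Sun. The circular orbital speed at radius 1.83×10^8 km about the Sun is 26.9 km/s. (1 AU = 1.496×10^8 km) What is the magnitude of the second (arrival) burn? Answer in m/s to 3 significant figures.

From the circular-orbit relation v² = μ/r at r = 1.83×10^8 km: μ = v²r = (26.9)² × 1.83×10^8 = 1.32421×10^11 km³/s².
In km: r₁ = 2.92 × 1.496×10^8 = 4.36832×10^8 km; r₂ = 1.22 × 1.496×10^8 = 1.82512×10^8 km.
Semi-major axis of the transfer orbit: a_t = (4.36832×10^8 + 1.82512×10^8)/2 = 3.09672×10^8 km.
On the circular orbit at r = 1.82512×10^8 km, v_c = √(μ/r) = 26.936 km/s.
Transfer-orbit speed at the same r (vis-viva, a = a_t): v_t = √[μ(2/r − 1/a_t)] = 31.992 km/s.
Δv₂ = |v_t − v_c| = |31.992 − 26.936| = 5.056 km/s.

Δv₂ = 5060 m/s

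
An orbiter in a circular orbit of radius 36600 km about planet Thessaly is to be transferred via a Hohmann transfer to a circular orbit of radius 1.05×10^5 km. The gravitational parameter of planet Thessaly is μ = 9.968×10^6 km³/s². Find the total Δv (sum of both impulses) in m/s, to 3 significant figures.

Semi-major axis of the transfer orbit: a_t = (36600 + 1.050×10^5)/2 = 70800 km.
Circular speed at r₁: v₁ = √(μ/r₁) = √(9.968×10^6/36600) = 16.503 km/s.
Transfer-orbit speed at r₁ (vis-viva): v_p = √[μ(2/r₁ − 1/a_t)] = 20.097 km/s.
First burn Δv₁ = |v_p − v₁| = 3.594 km/s.
At r₂, v₂ = √(μ/r₂) = 9.743 km/s.
Transfer-orbit speed at r₂: v_a = √[μ(2/r₂ − 1/a_t)] = 7.005 km/s.
Second burn Δv₂ = |v₂ − v_a| = 2.738 km/s.
Total Δv = Δv₁ + Δv₂ = 6.332 km/s.

Δv = 6330 m/s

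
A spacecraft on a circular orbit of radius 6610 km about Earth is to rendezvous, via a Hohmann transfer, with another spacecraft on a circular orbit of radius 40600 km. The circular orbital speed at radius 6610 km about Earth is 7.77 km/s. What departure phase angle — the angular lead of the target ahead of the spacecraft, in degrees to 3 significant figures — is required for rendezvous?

From the circular-orbit relation v² = μ/r at r = 6610 km: μ = v²r = (7.77)² × 6610 = 3.99065×10^5 km³/s².
The Hohmann ellipse has a_t = (r₁ + r₂)/2 = 23605 km.
Transfer time t = π√(a_t³/μ) = 18035.7 s.
Target angular speed ω₂ = √(μ/r₂³) = 7.72205×10^-5 rad/s.
Angle swept by the target during transfer: ω₂·t = 1.3927 rad = 79.80°.
Arrival is 180° from departure on the ellipse, so φ = 180° − 79.80° = 100°.

φ = 100°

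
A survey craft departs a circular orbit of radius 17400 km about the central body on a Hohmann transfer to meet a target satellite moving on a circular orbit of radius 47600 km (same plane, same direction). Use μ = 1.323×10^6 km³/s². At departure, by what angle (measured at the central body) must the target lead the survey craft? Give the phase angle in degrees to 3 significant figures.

φ = 78.4°

The Hohmann ellipse has a_t = (r₁ + r₂)/2 = 32500 km.
Transfer time t = π√(a_t³/μ) = 16002.8 s.
The target's mean motion on its circular orbit is ω₂ = √(μ/r₂³) = 1.10757×10^-4 rad/s.
Angle swept by the target during transfer: ω₂·t = 1.7724 rad = 101.6°.
Arrival is 180° from departure on the ellipse, so φ = 180° − 101.6° = 78.4°.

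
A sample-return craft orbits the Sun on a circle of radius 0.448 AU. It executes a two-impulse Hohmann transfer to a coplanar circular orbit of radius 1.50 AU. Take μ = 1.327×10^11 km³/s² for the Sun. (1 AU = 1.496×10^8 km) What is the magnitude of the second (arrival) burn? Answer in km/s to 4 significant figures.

In km: r₁ = 0.448 × 1.496×10^8 = 6.70208×10^7 km; r₂ = 1.50 × 1.496×10^8 = 2.244×10^8 km.
The Hohmann ellipse has a_t = (r₁ + r₂)/2 = 1.457104×10^8 km.
On the circular orbit at r = 2.244×10^8 km, v_c = √(μ/r) = 24.3178 km/s.
Transfer-orbit speed at the same r (vis-viva, a = a_t): v_t = √[μ(2/r − 1/a_t)] = 16.4924 km/s.
Δv₂ = |v_t − v_c| = |16.4924 − 24.3178| = 7.825 km/s.

Δv₂ = 7.825 km/s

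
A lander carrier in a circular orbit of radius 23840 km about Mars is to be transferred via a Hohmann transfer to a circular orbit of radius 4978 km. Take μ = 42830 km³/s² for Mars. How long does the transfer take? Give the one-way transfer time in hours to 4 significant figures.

Transfer-ellipse semi-major axis a_t = (r₁ + r₂)/2 = (23840 + 4978)/2 = 14409 km.
Half the transfer-orbit period gives t = π√(a_t³/μ) = 26256 s.
Converting: 26256 s ÷ 3600 s/hour = 7.293 hours.

t = 7.293 hours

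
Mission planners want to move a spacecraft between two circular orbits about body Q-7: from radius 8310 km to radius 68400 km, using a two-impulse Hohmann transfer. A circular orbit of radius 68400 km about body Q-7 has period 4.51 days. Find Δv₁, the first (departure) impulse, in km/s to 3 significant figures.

Δv₁ = 1.06 km/s

From Kepler's third law T² = 4π²r³/μ at r = 68400 km, T = 4.51 days = 4.51 × 86400 s = 3.89664×10^5 s: μ = 4π²r³/T² = 83204.6 km³/s².
Semi-major axis of the transfer orbit: a_t = (8310 + 68400)/2 = 38355 km.
Circular speed at r = 8310 km: v_c = √(μ/r) = 3.1643 km/s.
Vis-viva on the transfer ellipse at r = 8310 km gives v_t = √[μ(2/r − 1/a_t)] = 4.2256 km/s.
Δv₁ = |v_t − v_c| = |4.2256 − 3.1643| = 1.061 km/s.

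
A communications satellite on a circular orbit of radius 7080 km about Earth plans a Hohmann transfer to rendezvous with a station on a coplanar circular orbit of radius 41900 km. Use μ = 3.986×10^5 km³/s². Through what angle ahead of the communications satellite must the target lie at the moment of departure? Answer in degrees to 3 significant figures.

The Hohmann ellipse has a_t = (r₁ + r₂)/2 = 24490 km.
Transfer time t = π√(a_t³/μ) = 19070.6 s.
Target angular speed ω₂ = √(μ/r₂³) = 7.36118×10^-5 rad/s.
Angle swept by the target during transfer: ω₂·t = 1.4038 rad = 80.43°.
The communications satellite traverses 180° on the transfer ellipse, so the target must lead by 180° − 80.43° = 99.6°.

φ = 99.6°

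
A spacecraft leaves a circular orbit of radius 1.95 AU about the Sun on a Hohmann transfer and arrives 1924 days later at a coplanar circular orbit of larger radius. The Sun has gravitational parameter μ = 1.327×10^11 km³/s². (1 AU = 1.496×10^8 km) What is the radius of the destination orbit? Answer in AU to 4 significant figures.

r₂ = 7.661 AU

In km: r₁ = 1.95 × 1.496×10^8 = 2.9172×10^8 km.
Transfer time t = 1924 days = 1.662336×10^8 s, and t = π√(a_t³/μ).
So a_t = (μ t²/π²)^(1/3) = (1.327×10^11 × (1.662336×10^8)² / π²)^(1/3) = 7.1890×10^8 km.
Since a_t = (r₁ + r₂)/2, r₂ = 2a_t − r₁ = 2×7.1890×10^8 − 2.9172×10^8 = 1.14608×10^9 km.
In AU: r₂ = 1.14608×10^9 / 1.496×10^8 = 7.661 AU.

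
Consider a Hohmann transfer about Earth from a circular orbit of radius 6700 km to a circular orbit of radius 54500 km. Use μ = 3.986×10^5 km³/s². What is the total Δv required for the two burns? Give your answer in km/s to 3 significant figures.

Δv = 4.02 km/s

The Hohmann ellipse has a_t = (r₁ + r₂)/2 = 30600 km.
Circular speed at r₁: v₁ = √(μ/r₁) = √(3.986×10^5/6700) = 7.71314 km/s.
Transfer-orbit speed at r₁ (vis-viva): v_p = √[μ(2/r₁ − 1/a_t)] = 10.2936 km/s.
First burn Δv₁ = |v_p − v₁| = 2.580 km/s.
At r₂, v₂ = √(μ/r₂) = 2.704 km/s.
Transfer-orbit speed at r₂: v_a = √[μ(2/r₂ − 1/a_t)] = 1.265 km/s.
Second burn Δv₂ = |v₂ − v_a| = 1.439 km/s.
Δv = Δv₁ + Δv₂ = 2.580 + 1.439 = 4.019 km/s.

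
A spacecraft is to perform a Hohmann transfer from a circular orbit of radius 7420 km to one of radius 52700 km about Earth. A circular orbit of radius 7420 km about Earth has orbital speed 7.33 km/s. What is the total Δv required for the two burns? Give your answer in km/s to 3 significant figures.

Δv = 3.76 km/s

From the circular-orbit relation v² = μ/r at r = 7420 km: μ = v²r = (7.33)² × 7420 = 3.98668×10^5 km³/s².
Transfer-ellipse semi-major axis a_t = (r₁ + r₂)/2 = (7420 + 52700)/2 = 30060 km.
Circular speed at r₁: v₁ = √(μ/r₁) = √(3.98668×10^5/7420) = 7.330 km/s.
On the transfer ellipse at r₁, vis-viva equation gives v_p = √[μ(2/r₁ − 1/a_t)] = 9.705 km/s.
First burn Δv₁ = |v_p − v₁| = 2.375 km/s.
Circular speed at r₂: v₂ = √(μ/r₂) = 2.750 km/s.
Transfer-orbit speed at r₂: v_a = √[μ(2/r₂ − 1/a_t)] = 1.366 km/s.
Second burn Δv₂ = |v₂ − v_a| = 1.384 km/s.
Total Δv = Δv₁ + Δv₂ = 3.759 km/s.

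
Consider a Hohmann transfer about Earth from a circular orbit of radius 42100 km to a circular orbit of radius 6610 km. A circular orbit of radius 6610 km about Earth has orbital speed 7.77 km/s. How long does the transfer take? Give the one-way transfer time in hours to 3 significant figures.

t = 5.25 hours

From the circular-orbit relation v² = μ/r at r = 6610 km: μ = v²r = (7.77)² × 6610 = 3.99065×10^5 km³/s².
Transfer-ellipse semi-major axis a_t = (r₁ + r₂)/2 = (42100 + 6610)/2 = 24355 km.
Transfer time t = π√(a_t³/μ) = π√((24355)³ / 3.99065×10^5) = 18900 s.
Converting: 18900 s ÷ 3600 s/hour = 5.25 hours.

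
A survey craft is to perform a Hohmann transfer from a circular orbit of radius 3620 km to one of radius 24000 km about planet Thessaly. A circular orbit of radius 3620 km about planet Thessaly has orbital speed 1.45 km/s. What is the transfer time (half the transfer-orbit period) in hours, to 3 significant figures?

From the circular-orbit relation v² = μ/r at r = 3620 km: μ = v²r = (1.45)² × 3620 = 7611.05 km³/s².
Semi-major axis of the transfer orbit: a_t = (3620 + 24000)/2 = 13810 km.
Transfer time t = π√(a_t³/μ) = π√((13810)³ / 7611.05) = 58440 s.
Converting: 58440 s ÷ 3600 s/hour = 16.2 hours.

t = 16.2 hours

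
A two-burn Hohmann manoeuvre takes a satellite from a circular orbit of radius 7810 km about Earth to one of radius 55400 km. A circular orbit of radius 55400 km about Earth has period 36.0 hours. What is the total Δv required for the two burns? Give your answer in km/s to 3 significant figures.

Δv = 3.67 km/s

From Kepler's third law T² = 4π²r³/μ at r = 55400 km, T = 36.0 hours = 36.0 × 3600 s = 1.296×10^5 s: μ = 4π²r³/T² = 3.99649×10^5 km³/s².
Transfer-ellipse semi-major axis a_t = (r₁ + r₂)/2 = (7810 + 55400)/2 = 31605 km.
At r₁ the circular-orbit speed is v₁ = √(μ/r₁) = 7.15342 km/s.
Transfer-orbit speed at r₁ (vis-viva): v_p = √[μ(2/r₁ − 1/a_t)] = 9.47089 km/s.
First burn Δv₁ = |v_p − v₁| = 2.317 km/s.
At r₂, v₂ = √(μ/r₂) = 2.686 km/s.
Transfer-orbit speed at r₂: v_a = √[μ(2/r₂ − 1/a_t)] = 1.335 km/s.
Second burn Δv₂ = |v₂ − v_a| = 1.351 km/s.
Total Δv = Δv₁ + Δv₂ = 3.668 km/s.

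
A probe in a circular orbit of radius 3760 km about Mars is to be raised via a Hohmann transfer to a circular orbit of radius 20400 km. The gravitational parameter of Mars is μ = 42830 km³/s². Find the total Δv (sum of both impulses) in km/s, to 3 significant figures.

Semi-major axis of the transfer orbit: a_t = (3760 + 20400)/2 = 12080 km.
Circular speed at r₁: v₁ = √(μ/r₁) = √(42830/3760) = 3.3750 km/s.
Transfer-orbit speed at r₁ (v² = μ(2/r − 1/a)): v_p = √[μ(2/r₁ − 1/a_t)] = 4.3859 km/s.
First burn Δv₁ = |v_p − v₁| = 1.0109 km/s.
Circular speed at r₂: v₂ = √(μ/r₂) = 1.44897 km/s.
Transfer-orbit speed at r₂: v_a = √[μ(2/r₂ − 1/a_t)] = 0.808387 km/s.
Second burn Δv₂ = |v₂ − v_a| = 0.64058 km/s.
Total Δv = Δv₁ + Δv₂ = 1.651 km/s.

Δv = 1.65 km/s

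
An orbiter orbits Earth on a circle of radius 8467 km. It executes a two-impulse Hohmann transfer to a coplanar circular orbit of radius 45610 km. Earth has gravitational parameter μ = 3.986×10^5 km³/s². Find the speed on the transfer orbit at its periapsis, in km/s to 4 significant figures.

The Hohmann ellipse has a_t = (r₁ + r₂)/2 = 27038.5 km.
At periapsis, r = 8467 km.
From the vis-viva equation, v = √[μ(2/r − 1/a_t)] = 8.911 km/s.

v = 8.911 km/s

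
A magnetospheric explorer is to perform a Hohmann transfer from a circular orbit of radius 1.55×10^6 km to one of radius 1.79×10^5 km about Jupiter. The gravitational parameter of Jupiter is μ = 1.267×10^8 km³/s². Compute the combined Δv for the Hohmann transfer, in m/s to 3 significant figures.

Δv = 13900 m/s

The Hohmann ellipse has a_t = (r₁ + r₂)/2 = 8.645×10^5 km.
Circular speed at r₁: v₁ = √(μ/r₁) = √(1.267×10^8/1.550×10^6) = 9.041 km/s.
Transfer-orbit speed at r₁ (v² = μ(2/r − 1/a)): v_a = √[μ(2/r₁ − 1/a_t)] = 4.114 km/s.
First burn Δv₁ = |v_a − v₁| = 4.927 km/s.
At r₂, v₂ = √(μ/r₂) = 26.605 km/s.
Transfer-orbit speed at r₂: v_p = √[μ(2/r₂ − 1/a_t)] = 35.624 km/s.
Second burn Δv₂ = |v₂ − v_p| = 9.019 km/s.
Total Δv = Δv₁ + Δv₂ = 13.95 km/s.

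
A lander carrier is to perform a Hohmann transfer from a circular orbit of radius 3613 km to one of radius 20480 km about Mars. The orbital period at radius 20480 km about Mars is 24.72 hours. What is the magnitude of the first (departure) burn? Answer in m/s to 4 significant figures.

From Kepler's third law T² = 4π²r³/μ at r = 20480 km, T = 24.72 hours = 24.72 × 3600 s = 88992 s: μ = 4π²r³/T² = 42820.1 km³/s².
The Hohmann ellipse has a_t = (r₁ + r₂)/2 = 12046.5 km.
Circular speed at r = 3613 km: v_c = √(μ/r) = 3.443 km/s.
Vis-viva on the transfer ellipse at r = 3613 km gives v_t = √[μ(2/r − 1/a_t)] = 4.489 km/s.
Δv₁ = |v_t − v_c| = |4.489 − 3.443| = 1.046 km/s.

Δv₁ = 1046 m/s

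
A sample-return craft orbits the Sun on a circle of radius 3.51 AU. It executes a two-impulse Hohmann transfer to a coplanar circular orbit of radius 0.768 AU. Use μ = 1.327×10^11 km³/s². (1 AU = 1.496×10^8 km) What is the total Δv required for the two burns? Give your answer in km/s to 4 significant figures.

In km: r₁ = 3.51 × 1.496×10^8 = 5.25096×10^8 km; r₂ = 0.768 × 1.496×10^8 = 1.148928×10^8 km.
Transfer-ellipse semi-major axis a_t = (r₁ + r₂)/2 = (5.25096×10^8 + 1.148928×10^8)/2 = 3.199944×10^8 km.
Circular speed at r₁: v₁ = √(μ/r₁) = √(1.327×10^11/5.25096×10^8) = 15.897 km/s.
On the transfer ellipse at r₁, v² = μ(2/r − 1/a) gives v_a = √[μ(2/r₁ − 1/a_t)] = 9.5256 km/s.
First burn Δv₁ = |v_a − v₁| = 6.371 km/s.
At r₂, v₂ = √(μ/r₂) = 33.985 km/s.
Transfer-orbit speed at r₂: v_p = √[μ(2/r₂ − 1/a_t)] = 43.535 km/s.
Second burn Δv₂ = |v₂ − v_p| = 9.550 km/s.
Total Δv = Δv₁ + Δv₂ = 15.92 km/s.

Δv = 15.92 km/s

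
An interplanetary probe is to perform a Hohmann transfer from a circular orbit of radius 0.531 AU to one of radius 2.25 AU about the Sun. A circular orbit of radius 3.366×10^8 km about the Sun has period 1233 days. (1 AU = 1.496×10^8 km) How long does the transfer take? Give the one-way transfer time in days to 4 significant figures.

t = 299.5 days

From Kepler's third law T² = 4π²r³/μ at r = 3.366×10^8 km, T = 1233 days = 1233 × 86400 s = 1.065312×10^8 s: μ = 4π²r³/T² = 1.32663×10^11 km³/s².
In km: r₁ = 0.531 × 1.496×10^8 = 7.94376×10^7 km; r₂ = 2.25 × 1.496×10^8 = 3.366×10^8 km.
Semi-major axis of the transfer orbit: a_t = (7.94376×10^7 + 3.366×10^8)/2 = 2.080188×10^8 km.
By Kepler's third law the transfer-orbit period is T = 2π√(a_t³/μ), so t = T/2 = 2.588×10^7 s.
Converting: 2.588×10^7 s ÷ 86400 s/day = 299.5 days.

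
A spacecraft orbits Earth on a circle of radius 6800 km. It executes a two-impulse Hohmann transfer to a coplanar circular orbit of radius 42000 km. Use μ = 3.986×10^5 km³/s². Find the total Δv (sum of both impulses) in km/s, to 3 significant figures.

Semi-major axis of the transfer orbit: a_t = (6800 + 42000)/2 = 24400 km.
At r₁ the circular-orbit speed is v₁ = √(μ/r₁) = 7.6562 km/s.
On the transfer ellipse at r₁, v² = μ(2/r − 1/a) gives v_p = √[μ(2/r₁ − 1/a_t)] = 10.045 km/s.
First burn Δv₁ = |v_p − v₁| = 2.389 km/s.
At r₂, v₂ = √(μ/r₂) = 3.0807 km/s.
Transfer-orbit speed at r₂: v_a = √[μ(2/r₂ − 1/a_t)] = 1.6263 km/s.
Second burn Δv₂ = |v₂ − v_a| = 1.454 km/s.
Δv = Δv₁ + Δv₂ = 2.389 + 1.454 = 3.843 km/s.

Δv = 3.84 km/s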